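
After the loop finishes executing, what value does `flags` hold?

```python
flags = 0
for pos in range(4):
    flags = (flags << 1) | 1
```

Let's trace through this code step by step.

Initialize: flags = 0
Entering loop: for pos in range(4):
After iteration 1: pos = 0, flags = 1
After iteration 2: pos = 1, flags = 3
After iteration 3: pos = 2, flags = 7
After iteration 4: pos = 3, flags = 15
Loop ends.

Final answer: 15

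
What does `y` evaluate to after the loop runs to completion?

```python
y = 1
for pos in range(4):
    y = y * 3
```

Let's trace through this code step by step.

Initialize: y = 1
Entering loop: for pos in range(4):
After iteration 1: pos = 0, y = 3
After iteration 2: pos = 1, y = 9
After iteration 3: pos = 2, y = 27
After iteration 4: pos = 3, y = 81
Loop ends.

Final answer: 81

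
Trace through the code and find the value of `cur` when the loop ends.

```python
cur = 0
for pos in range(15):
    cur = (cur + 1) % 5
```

Let's trace through this code step by step.

Initialize: cur = 0
Entering loop: for pos in range(15):
After iteration 1: pos = 0, cur = 1
After iteration 2: pos = 1, cur = 2
After iteration 3: pos = 2, cur = 3
After iteration 4: pos = 3, cur = 4
After iteration 5: pos = 4, cur = 0
After iteration 6: pos = 5, cur = 1
After iteration 7: pos = 6, cur = 2
After iteration 8: pos = 7, cur = 3
After iteration 9: pos = 8, cur = 4
After iteration 10: pos = 9, cur = 0
After iteration 11: pos = 10, cur = 1
After iteration 12: pos = 11, cur = 2
After iteration 13: pos = 12, cur = 3
After iteration 14: pos = 13, cur = 4
After iteration 15: pos = 14, cur = 0
Loop ends.

Final answer: 0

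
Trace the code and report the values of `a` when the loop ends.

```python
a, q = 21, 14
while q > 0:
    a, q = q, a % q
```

Let's trace through this code step by step.

Initialize: a = 21
Initialize: q = 14
Entering loop: while q > 0:
After iteration 1: a = 14, q = 7
After iteration 2: a = 7, q = 0
Loop ends.

Final answer: 7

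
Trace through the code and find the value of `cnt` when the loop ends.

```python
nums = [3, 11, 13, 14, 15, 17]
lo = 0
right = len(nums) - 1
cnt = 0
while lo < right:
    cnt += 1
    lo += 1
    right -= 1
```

Let's trace through this code step by step.

Initialize: nums = [3, 11, 13, 14, 15, 17]
Initialize: lo = 0
Initialize: right = 5
Initialize: cnt = 0
Entering loop: while lo < right:
After iteration 1: lo = 1, right = 4, cnt = 1
After iteration 2: lo = 2, right = 3, cnt = 2
After iteration 3: lo = 3, right = 2, cnt = 3
Loop ends.

Final answer: 3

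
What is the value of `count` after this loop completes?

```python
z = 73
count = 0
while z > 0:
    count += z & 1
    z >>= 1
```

Let's trace through this code step by step.

Initialize: z = 73
Initialize: count = 0
Entering loop: while z > 0:
After iteration 1: z = 36, count = 1
After iteration 2: z = 18, count = 1
After iteration 3: z = 9, count = 1
After iteration 4: z = 4, count = 2
After iteration 5: z = 2, count = 2
After iteration 6: z = 1, count = 2
After iteration 7: z = 0, count = 3
Loop ends.

Final answer: 3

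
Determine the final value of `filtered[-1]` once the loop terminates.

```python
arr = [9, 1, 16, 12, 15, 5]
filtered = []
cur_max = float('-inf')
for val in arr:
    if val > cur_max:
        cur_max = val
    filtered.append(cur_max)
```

Let's trace through this code step by step.

Initialize: arr = [9, 1, 16, 12, 15, 5]
Initialize: filtered = []
Initialize: cur_max = -inf
Entering loop: for val in arr:
After iteration 1: val = 9, filtered = [9], cur_max = 9
After iteration 2: val = 1, filtered = [9, 9], cur_max = 9
After iteration 3: val = 16, filtered = [9, 9, 16], cur_max = 16
After iteration 4: val = 12, filtered = [9, 9, 16, 16], cur_max = 16
After iteration 5: val = 15, filtered = [9, 9, 16, 16, 16], cur_max = 16
After iteration 6: val = 5, filtered = [9, 9, 16, 16, 16, 16], cur_max = 16
Loop ends.
filtered[-1] = 16

Final answer: 16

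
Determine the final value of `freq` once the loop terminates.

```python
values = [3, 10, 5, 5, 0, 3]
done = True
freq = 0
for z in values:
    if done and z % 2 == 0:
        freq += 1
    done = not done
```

Let's trace through this code step by step.

Initialize: values = [3, 10, 5, 5, 0, 3]
Initialize: done = True
Initialize: freq = 0
Entering loop: for z in values:
After iteration 1: z = 3, done = False, freq = 0
After iteration 2: z = 10, done = True, freq = 0
After iteration 3: z = 5, done = False, freq = 0
After iteration 4: z = 5, done = True, freq = 0
After iteration 5: z = 0, done = False, freq = 1
After iteration 6: z = 3, done = True, freq = 1
Loop ends.

Final answer: 1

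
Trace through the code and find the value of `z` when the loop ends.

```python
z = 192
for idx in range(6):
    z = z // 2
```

Let's trace through this code step by step.

Initialize: z = 192
Entering loop: for idx in range(6):
After iteration 1: idx = 0, z = 96
After iteration 2: idx = 1, z = 48
After iteration 3: idx = 2, z = 24
After iteration 4: idx = 3, z = 12
After iteration 5: idx = 4, z = 6
After iteration 6: idx = 5, z = 3
Loop ends.

Final answer: 3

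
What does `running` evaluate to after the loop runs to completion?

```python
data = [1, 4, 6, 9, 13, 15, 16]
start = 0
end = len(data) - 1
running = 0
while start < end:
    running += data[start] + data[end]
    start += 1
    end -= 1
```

Let's trace through this code step by step.

Initialize: data = [1, 4, 6, 9, 13, 15, 16]
Initialize: start = 0
Initialize: end = 6
Initialize: running = 0
Entering loop: while start < end:
After iteration 1: start = 1, end = 5, running = 17
After iteration 2: start = 2, end = 4, running = 36
After iteration 3: start = 3, end = 3, running = 55
Loop ends.

Final answer: 55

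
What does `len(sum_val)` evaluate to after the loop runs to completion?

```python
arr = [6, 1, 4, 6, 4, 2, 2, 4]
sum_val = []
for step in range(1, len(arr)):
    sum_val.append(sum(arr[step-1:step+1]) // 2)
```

Let's trace through this code step by step.

Initialize: arr = [6, 1, 4, 6, 4, 2, 2, 4]
Initialize: sum_val = []
Entering loop: for step in range(1, len(arr)):
After iteration 1: step = 1, sum_val = [3]
After iteration 2: step = 2, sum_val = [3, 2]
After iteration 3: step = 3, sum_val = [3, 2, 5]
After iteration 4: step = 4, sum_val = [3, 2, 5, 5]
After iteration 5: step = 5, sum_val = [3, 2, 5, 5, 3]
After iteration 6: step = 6, sum_val = [3, 2, 5, 5, 3, 2]
After iteration 7: step = 7, sum_val = [3, 2, 5, 5, 3, 2, 3]
Loop ends.
len(sum_val) = 7

Final answer: 7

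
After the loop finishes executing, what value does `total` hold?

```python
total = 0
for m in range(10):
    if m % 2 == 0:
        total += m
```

Let's trace through this code step by step.

Initialize: total = 0
Entering loop: for m in range(10):
After iteration 1: m = 0, total = 0
After iteration 2: m = 1, total = 0
After iteration 3: m = 2, total = 2
After iteration 4: m = 3, total = 2
After iteration 5: m = 4, total = 6
After iteration 6: m = 5, total = 6
After iteration 7: m = 6, total = 12
After iteration 8: m = 7, total = 12
After iteration 9: m = 8, total = 20
After iteration 10: m = 9, total = 20
Loop ends.

Final answer: 20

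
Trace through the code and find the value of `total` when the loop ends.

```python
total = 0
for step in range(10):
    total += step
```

Let's trace through this code step by step.

Initialize: total = 0
Entering loop: for step in range(10):
After iteration 1: step = 0, total = 0
After iteration 2: step = 1, total = 1
After iteration 3: step = 2, total = 3
After iteration 4: step = 3, total = 6
After iteration 5: step = 4, total = 10
After iteration 6: step = 5, total = 15
After iteration 7: step = 6, total = 21
After iteration 8: step = 7, total = 28
After iteration 9: step = 8, total = 36
After iteration 10: step = 9, total = 45
Loop ends.

Final answer: 45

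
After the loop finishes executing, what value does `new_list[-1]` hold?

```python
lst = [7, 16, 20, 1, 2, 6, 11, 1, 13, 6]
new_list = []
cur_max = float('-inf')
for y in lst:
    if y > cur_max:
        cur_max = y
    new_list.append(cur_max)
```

Let's trace through this code step by step.

Initialize: lst = [7, 16, 20, 1, 2, 6, 11, 1, 13, 6]
Initialize: new_list = []
Initialize: cur_max = -inf
Entering loop: for y in lst:
After iteration 1: y = 7, new_list = [7], cur_max = 7
After iteration 2: y = 16, new_list = [7, 16], cur_max = 16
After iteration 3: y = 20, new_list = [7, 16, 20], cur_max = 20
After iteration 4: y = 1, new_list = [7, 16, 20, 20], cur_max = 20
After iteration 5: y = 2, new_list = [7, 16, 20, 20, 20], cur_max = 20
After iteration 6: y = 6, new_list = [7, 16, 20, 20, 20, 20], cur_max = 20
After iteration 7: y = 11, new_list = [7, 16, 20, 20, 20, 20, 20], cur_max = 20
After iteration 8: y = 1, new_list = [7, 16, 20, 20, 20, 20, 20, 20], cur_max = 20
After iteration 9: y = 13, new_list = [7, 16, 20, 20, 20, 20, 20, 20, 20], cur_max = 20
After iteration 10: y = 6, new_list = [7, 16, 20, 20, 20, 20, 20, 20, 20, 20], cur_max = 20
Loop ends.
new_list[-1] = 20

Final answer: 20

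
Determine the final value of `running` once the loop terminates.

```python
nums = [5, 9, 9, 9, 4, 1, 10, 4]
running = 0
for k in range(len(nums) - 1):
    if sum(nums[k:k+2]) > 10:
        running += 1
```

Let's trace through this code step by step.

Initialize: nums = [5, 9, 9, 9, 4, 1, 10, 4]
Initialize: running = 0
Entering loop: for k in range(len(nums) - 1):
After iteration 1: k = 0, running = 1
After iteration 2: k = 1, running = 2
After iteration 3: k = 2, running = 3
After iteration 4: k = 3, running = 4
After iteration 5: k = 4, running = 4
After iteration 6: k = 5, running = 5
After iteration 7: k = 6, running = 6
Loop ends.

Final answer: 6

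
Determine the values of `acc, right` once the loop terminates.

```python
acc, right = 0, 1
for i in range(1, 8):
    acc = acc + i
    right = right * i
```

Let's trace through this code step by step.

Initialize: acc = 0
Initialize: right = 1
Entering loop: for i in range(1, 8):
After iteration 1: i = 1, acc = 1, right = 1
After iteration 2: i = 2, acc = 3, right = 2
After iteration 3: i = 3, acc = 6, right = 6
After iteration 4: i = 4, acc = 10, right = 24
After iteration 5: i = 5, acc = 15, right = 120
After iteration 6: i = 6, acc = 21, right = 720
After iteration 7: i = 7, acc = 28, right = 5040
Loop ends.

Final answer: 28, 5040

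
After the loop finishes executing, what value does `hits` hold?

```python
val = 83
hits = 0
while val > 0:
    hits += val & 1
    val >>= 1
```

Let's trace through this code step by step.

Initialize: val = 83
Initialize: hits = 0
Entering loop: while val > 0:
After iteration 1: val = 41, hits = 1
After iteration 2: val = 20, hits = 2
After iteration 3: val = 10, hits = 2
After iteration 4: val = 5, hits = 2
After iteration 5: val = 2, hits = 3
After iteration 6: val = 1, hits = 3
After iteration 7: val = 0, hits = 4
Loop ends.

Final answer: 4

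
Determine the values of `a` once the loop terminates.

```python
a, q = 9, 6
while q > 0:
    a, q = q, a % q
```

Let's trace through this code step by step.

Initialize: a = 9
Initialize: q = 6
Entering loop: while q > 0:
After iteration 1: a = 6, q = 3
After iteration 2: a = 3, q = 0
Loop ends.

Final answer: 3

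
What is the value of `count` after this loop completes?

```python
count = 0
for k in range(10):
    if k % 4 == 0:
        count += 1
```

Let's trace through this code step by step.

Initialize: count = 0
Entering loop: for k in range(10):
After iteration 1: k = 0, count = 1
After iteration 2: k = 1, count = 1
After iteration 3: k = 2, count = 1
After iteration 4: k = 3, count = 1
After iteration 5: k = 4, count = 2
After iteration 6: k = 5, count = 2
After iteration 7: k = 6, count = 2
After iteration 8: k = 7, count = 2
After iteration 9: k = 8, count = 3
After iteration 10: k = 9, count = 3
Loop ends.

Final answer: 3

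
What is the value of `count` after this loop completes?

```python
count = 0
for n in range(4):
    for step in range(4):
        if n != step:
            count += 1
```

Let's trace through this code step by step.

Initialize: count = 0
Entering loop: for n in range(4):
After iteration 1: n = 0, count = 3
After iteration 2: n = 1, count = 6
After iteration 3: n = 2, count = 9
After iteration 4: n = 3, count = 12
Loop ends.

Final answer: 12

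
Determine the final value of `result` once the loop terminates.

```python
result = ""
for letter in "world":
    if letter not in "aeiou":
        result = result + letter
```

Let's trace through this code step by step.

Initialize: result = ''
Entering loop: for letter in "world":
After iteration 1: letter = 'w', result = 'w'
After iteration 2: letter = 'o', result = 'w'
After iteration 3: letter = 'r', result = 'wr'
After iteration 4: letter = 'l', result = 'wrl'
After iteration 5: letter = 'd', result = 'wrld'
Loop ends.

Final answer: 'wrld'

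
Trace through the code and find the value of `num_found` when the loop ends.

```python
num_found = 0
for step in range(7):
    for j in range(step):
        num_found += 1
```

Let's trace through this code step by step.

Initialize: num_found = 0
Entering loop: for step in range(7):
After iteration 1: step = 0, num_found = 0
After iteration 2: step = 1, num_found = 1, j = 0
After iteration 3: step = 2, num_found = 3, j = 1
After iteration 4: step = 3, num_found = 6, j = 2
After iteration 5: step = 4, num_found = 10, j = 3
After iteration 6: step = 5, num_found = 15, j = 4
After iteration 7: step = 6, num_found = 21, j = 5
Loop ends.

Final answer: 21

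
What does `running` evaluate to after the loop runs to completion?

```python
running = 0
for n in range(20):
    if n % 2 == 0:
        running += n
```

Let's trace through this code step by step.

Initialize: running = 0
Entering loop: for n in range(20):
After iteration 1: n = 0, running = 0
After iteration 2: n = 1, running = 0
After iteration 3: n = 2, running = 2
After iteration 4: n = 3, running = 2
After iteration 5: n = 4, running = 6
After iteration 6: n = 5, running = 6
After iteration 7: n = 6, running = 12
After iteration 8: n = 7, running = 12
After iteration 9: n = 8, running = 20
After iteration 10: n = 9, running = 20
After iteration 11: n = 10, running = 30
After iteration 12: n = 11, running = 30
After iteration 13: n = 12, running = 42
After iteration 14: n = 13, running = 42
After iteration 15: n = 14, running = 56
After iteration 16: n = 15, running = 56
After iteration 17: n = 16, running = 72
After iteration 18: n = 17, running = 72
After iteration 19: n = 18, running = 90
After iteration 20: n = 19, running = 90
Loop ends.

Final answer: 90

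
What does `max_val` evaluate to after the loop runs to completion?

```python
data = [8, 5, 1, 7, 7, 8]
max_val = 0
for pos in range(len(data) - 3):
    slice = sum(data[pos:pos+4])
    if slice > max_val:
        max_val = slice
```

Let's trace through this code step by step.

Initialize: data = [8, 5, 1, 7, 7, 8]
Initialize: max_val = 0
Entering loop: for pos in range(len(data) - 3):
After iteration 1: pos = 0, max_val = 21, slice = 21
After iteration 2: pos = 1, max_val = 21, slice = 20
After iteration 3: pos = 2, max_val = 23, slice = 23
Loop ends.

Final answer: 23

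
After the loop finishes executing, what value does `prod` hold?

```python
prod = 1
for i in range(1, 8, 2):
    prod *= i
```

Let's trace through this code step by step.

Initialize: prod = 1
Entering loop: for i in range(1, 8, 2):
After iteration 1: i = 1, prod = 1
After iteration 2: i = 3, prod = 3
After iteration 3: i = 5, prod = 15
After iteration 4: i = 7, prod = 105
Loop ends.

Final answer: 105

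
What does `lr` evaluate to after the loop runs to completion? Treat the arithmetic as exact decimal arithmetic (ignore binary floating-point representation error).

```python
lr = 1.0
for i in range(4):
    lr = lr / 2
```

Let's trace through this code step by step.

Initialize: lr = 1.0
Entering loop: for i in range(4):
After iteration 1: i = 0, lr = 0.5
After iteration 2: i = 1, lr = 0.25
After iteration 3: i = 2, lr = 0.125
After iteration 4: i = 3, lr = 0.0625
Loop ends.

Final answer: 0.0625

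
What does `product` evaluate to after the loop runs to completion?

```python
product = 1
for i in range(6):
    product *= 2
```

Let's trace through this code step by step.

Initialize: product = 1
Entering loop: for i in range(6):
After iteration 1: i = 0, product = 2
After iteration 2: i = 1, product = 4
After iteration 3: i = 2, product = 8
After iteration 4: i = 3, product = 16
After iteration 5: i = 4, product = 32
After iteration 6: i = 5, product = 64
Loop ends.

Final answer: 64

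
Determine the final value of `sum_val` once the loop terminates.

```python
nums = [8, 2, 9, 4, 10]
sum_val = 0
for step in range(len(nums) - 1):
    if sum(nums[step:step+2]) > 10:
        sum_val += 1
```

Let's trace through this code step by step.

Initialize: nums = [8, 2, 9, 4, 10]
Initialize: sum_val = 0
Entering loop: for step in range(len(nums) - 1):
After iteration 1: step = 0, sum_val = 0
After iteration 2: step = 1, sum_val = 1
After iteration 3: step = 2, sum_val = 2
After iteration 4: step = 3, sum_val = 3
Loop ends.

Final answer: 3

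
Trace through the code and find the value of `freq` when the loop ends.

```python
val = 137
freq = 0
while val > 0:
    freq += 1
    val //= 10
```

Let's trace through this code step by step.

Initialize: val = 137
Initialize: freq = 0
Entering loop: while val > 0:
After iteration 1: val = 13, freq = 1
After iteration 2: val = 1, freq = 2
After iteration 3: val = 0, freq = 3
Loop ends.

Final answer: 3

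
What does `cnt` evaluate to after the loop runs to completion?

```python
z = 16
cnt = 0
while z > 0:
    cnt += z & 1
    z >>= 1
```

Let's trace through this code step by step.

Initialize: z = 16
Initialize: cnt = 0
Entering loop: while z > 0:
After iteration 1: z = 8, cnt = 0
After iteration 2: z = 4, cnt = 0
After iteration 3: z = 2, cnt = 0
After iteration 4: z = 1, cnt = 0
After iteration 5: z = 0, cnt = 1
Loop ends.

Final answer: 1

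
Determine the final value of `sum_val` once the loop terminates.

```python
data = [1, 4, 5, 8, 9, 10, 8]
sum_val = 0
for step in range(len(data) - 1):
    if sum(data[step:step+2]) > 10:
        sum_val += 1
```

Let's trace through this code step by step.

Initialize: data = [1, 4, 5, 8, 9, 10, 8]
Initialize: sum_val = 0
Entering loop: for step in range(len(data) - 1):
After iteration 1: step = 0, sum_val = 0
After iteration 2: step = 1, sum_val = 0
After iteration 3: step = 2, sum_val = 1
After iteration 4: step = 3, sum_val = 2
After iteration 5: step = 4, sum_val = 3
After iteration 6: step = 5, sum_val = 4
Loop ends.

Final answer: 4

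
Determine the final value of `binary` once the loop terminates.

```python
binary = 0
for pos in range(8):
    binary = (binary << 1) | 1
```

Let's trace through this code step by step.

Initialize: binary = 0
Entering loop: for pos in range(8):
After iteration 1: pos = 0, binary = 1
After iteration 2: pos = 1, binary = 3
After iteration 3: pos = 2, binary = 7
After iteration 4: pos = 3, binary = 15
After iteration 5: pos = 4, binary = 31
After iteration 6: pos = 5, binary = 63
After iteration 7: pos = 6, binary = 127
After iteration 8: pos = 7, binary = 255
Loop ends.

Final answer: 255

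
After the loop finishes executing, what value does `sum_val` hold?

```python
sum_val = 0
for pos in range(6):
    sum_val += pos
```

Let's trace through this code step by step.

Initialize: sum_val = 0
Entering loop: for pos in range(6):
After iteration 1: pos = 0, sum_val = 0
After iteration 2: pos = 1, sum_val = 1
After iteration 3: pos = 2, sum_val = 3
After iteration 4: pos = 3, sum_val = 6
After iteration 5: pos = 4, sum_val = 10
After iteration 6: pos = 5, sum_val = 15
Loop ends.

Final answer: 15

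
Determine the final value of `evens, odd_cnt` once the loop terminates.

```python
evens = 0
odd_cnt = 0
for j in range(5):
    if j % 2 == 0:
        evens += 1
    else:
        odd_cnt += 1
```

Let's trace through this code step by step.

Initialize: evens = 0
Initialize: odd_cnt = 0
Entering loop: for j in range(5):
After iteration 1: j = 0, evens = 1, odd_cnt = 0
After iteration 2: j = 1, evens = 1, odd_cnt = 1
After iteration 3: j = 2, evens = 2, odd_cnt = 1
After iteration 4: j = 3, evens = 2, odd_cnt = 2
After iteration 5: j = 4, evens = 3, odd_cnt = 2
Loop ends.

Final answer: 3, 2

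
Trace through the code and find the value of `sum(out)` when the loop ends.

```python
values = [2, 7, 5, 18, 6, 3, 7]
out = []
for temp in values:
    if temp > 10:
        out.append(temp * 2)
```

Let's trace through this code step by step.

Initialize: values = [2, 7, 5, 18, 6, 3, 7]
Initialize: out = []
Entering loop: for temp in values:
After iteration 1: temp = 2, out = []
After iteration 2: temp = 7, out = []
After iteration 3: temp = 5, out = []
After iteration 4: temp = 18, out = [36]
After iteration 5: temp = 6, out = [36]
After iteration 6: temp = 3, out = [36]
After iteration 7: temp = 7, out = [36]
Loop ends.
sum(out) = 36

Final answer: 36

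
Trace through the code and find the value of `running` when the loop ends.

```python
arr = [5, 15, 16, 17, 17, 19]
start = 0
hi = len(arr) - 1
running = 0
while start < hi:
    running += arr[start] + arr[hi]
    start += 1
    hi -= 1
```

Let's trace through this code step by step.

Initialize: arr = [5, 15, 16, 17, 17, 19]
Initialize: start = 0
Initialize: hi = 5
Initialize: running = 0
Entering loop: while start < hi:
After iteration 1: start = 1, hi = 4, running = 24
After iteration 2: start = 2, hi = 3, running = 56
After iteration 3: start = 3, hi = 2, running = 89
Loop ends.

Final answer: 89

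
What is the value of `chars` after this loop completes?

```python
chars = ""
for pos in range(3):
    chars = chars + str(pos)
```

Let's trace through this code step by step.

Initialize: chars = ''
Entering loop: for pos in range(3):
After iteration 1: pos = 0, chars = '0'
After iteration 2: pos = 1, chars = '01'
After iteration 3: pos = 2, chars = '012'
Loop ends.

Final answer: '012'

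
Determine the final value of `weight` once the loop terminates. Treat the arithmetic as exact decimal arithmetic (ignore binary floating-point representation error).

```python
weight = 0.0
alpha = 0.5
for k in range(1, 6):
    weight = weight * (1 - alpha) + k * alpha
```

Let's trace through this code step by step.

Initialize: weight = 0.0
Initialize: alpha = 0.5
Entering loop: for k in range(1, 6):
After iteration 1: k = 1, weight = 0.5
After iteration 2: k = 2, weight = 1.25
After iteration 3: k = 3, weight = 2.125
After iteration 4: k = 4, weight = 3.0625
After iteration 5: k = 5, weight = 4.03125
Loop ends.

Final answer: 4.03125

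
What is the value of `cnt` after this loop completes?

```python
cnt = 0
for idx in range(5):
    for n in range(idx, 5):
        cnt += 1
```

Let's trace through this code step by step.

Initialize: cnt = 0
Entering loop: for idx in range(5):
After iteration 1: idx = 0, cnt = 5
After iteration 2: idx = 1, cnt = 9
After iteration 3: idx = 2, cnt = 12
After iteration 4: idx = 3, cnt = 14
After iteration 5: idx = 4, cnt = 15
Loop ends.

Final answer: 15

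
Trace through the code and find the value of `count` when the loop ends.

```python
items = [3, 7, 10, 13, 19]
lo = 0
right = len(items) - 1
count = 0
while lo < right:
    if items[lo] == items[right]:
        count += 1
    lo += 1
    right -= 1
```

Let's trace through this code step by step.

Initialize: items = [3, 7, 10, 13, 19]
Initialize: lo = 0
Initialize: right = 4
Initialize: count = 0
Entering loop: while lo < right:
After iteration 1: lo = 1, right = 3, count = 0
After iteration 2: lo = 2, right = 2, count = 0
Loop ends.

Final answer: 0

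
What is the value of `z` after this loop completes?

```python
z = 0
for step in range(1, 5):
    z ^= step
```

Let's trace through this code step by step.

Initialize: z = 0
Entering loop: for step in range(1, 5):
After iteration 1: step = 1, z = 1
After iteration 2: step = 2, z = 3
After iteration 3: step = 3, z = 0
After iteration 4: step = 4, z = 4
Loop ends.

Final answer: 4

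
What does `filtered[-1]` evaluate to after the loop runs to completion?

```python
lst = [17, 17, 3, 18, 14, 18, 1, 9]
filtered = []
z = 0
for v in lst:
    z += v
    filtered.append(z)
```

Let's trace through this code step by step.

Initialize: lst = [17, 17, 3, 18, 14, 18, 1, 9]
Initialize: filtered = []
Initialize: z = 0
Entering loop: for v in lst:
After iteration 1: v = 17, filtered = [17], z = 17
After iteration 2: v = 17, filtered = [17, 34], z = 34
After iteration 3: v = 3, filtered = [17, 34, 37], z = 37
After iteration 4: v = 18, filtered = [17, 34, 37, 55], z = 55
After iteration 5: v = 14, filtered = [17, 34, 37, 55, 69], z = 69
After iteration 6: v = 18, filtered = [17, 34, 37, 55, 69, 87], z = 87
After iteration 7: v = 1, filtered = [17, 34, 37, 55, 69, 87, 88], z = 88
After iteration 8: v = 9, filtered = [17, 34, 37, 55, 69, 87, 88, 97], z = 97
Loop ends.
filtered[-1] = 97

Final answer: 97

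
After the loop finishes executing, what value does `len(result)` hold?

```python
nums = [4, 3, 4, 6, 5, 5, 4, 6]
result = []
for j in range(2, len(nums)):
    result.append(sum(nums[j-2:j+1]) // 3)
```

Let's trace through this code step by step.

Initialize: nums = [4, 3, 4, 6, 5, 5, 4, 6]
Initialize: result = []
Entering loop: for j in range(2, len(nums)):
After iteration 1: j = 2, result = [3]
After iteration 2: j = 3, result = [3, 4]
After iteration 3: j = 4, result = [3, 4, 5]
After iteration 4: j = 5, result = [3, 4, 5, 5]
After iteration 5: j = 6, result = [3, 4, 5, 5, 4]
After iteration 6: j = 7, result = [3, 4, 5, 5, 4, 5]
Loop ends.
len(result) = 6

Final answer: 6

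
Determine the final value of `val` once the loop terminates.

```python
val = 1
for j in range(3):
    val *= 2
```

Let's trace through this code step by step.

Initialize: val = 1
Entering loop: for j in range(3):
After iteration 1: j = 0, val = 2
After iteration 2: j = 1, val = 4
After iteration 3: j = 2, val = 8
Loop ends.

Final answer: 8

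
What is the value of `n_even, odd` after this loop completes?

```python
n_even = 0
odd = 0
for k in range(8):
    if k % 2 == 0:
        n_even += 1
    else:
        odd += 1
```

Let's trace through this code step by step.

Initialize: n_even = 0
Initialize: odd = 0
Entering loop: for k in range(8):
After iteration 1: k = 0, n_even = 1, odd = 0
After iteration 2: k = 1, n_even = 1, odd = 1
After iteration 3: k = 2, n_even = 2, odd = 1
After iteration 4: k = 3, n_even = 2, odd = 2
After iteration 5: k = 4, n_even = 3, odd = 2
After iteration 6: k = 5, n_even = 3, odd = 3
After iteration 7: k = 6, n_even = 4, odd = 3
After iteration 8: k = 7, n_even = 4, odd = 4
Loop ends.

Final answer: 4, 4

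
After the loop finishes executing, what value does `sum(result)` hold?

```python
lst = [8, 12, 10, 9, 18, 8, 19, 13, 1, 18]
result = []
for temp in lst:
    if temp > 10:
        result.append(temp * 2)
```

Let's trace through this code step by step.

Initialize: lst = [8, 12, 10, 9, 18, 8, 19, 13, 1, 18]
Initialize: result = []
Entering loop: for temp in lst:
After iteration 1: temp = 8, result = []
After iteration 2: temp = 12, result = [24]
After iteration 3: temp = 10, result = [24]
After iteration 4: temp = 9, result = [24]
After iteration 5: temp = 18, result = [24, 36]
After iteration 6: temp = 8, result = [24, 36]
After iteration 7: temp = 19, result = [24, 36, 38]
After iteration 8: temp = 13, result = [24, 36, 38, 26]
After iteration 9: temp = 1, result = [24, 36, 38, 26]
After iteration 10: temp = 18, result = [24, 36, 38, 26, 36]
Loop ends.
sum(result) = 160

Final answer: 160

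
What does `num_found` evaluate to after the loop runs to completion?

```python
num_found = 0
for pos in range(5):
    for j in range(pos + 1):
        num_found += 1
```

Let's trace through this code step by step.

Initialize: num_found = 0
Entering loop: for pos in range(5):
After iteration 1: pos = 0, num_found = 1, j = 0
After iteration 2: pos = 1, num_found = 3, j = 1
After iteration 3: pos = 2, num_found = 6, j = 2
After iteration 4: pos = 3, num_found = 10, j = 3
After iteration 5: pos = 4, num_found = 15, j = 4
Loop ends.

Final answer: 15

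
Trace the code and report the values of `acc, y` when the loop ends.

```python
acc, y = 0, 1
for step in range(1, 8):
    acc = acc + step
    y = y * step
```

Let's trace through this code step by step.

Initialize: acc = 0
Initialize: y = 1
Entering loop: for step in range(1, 8):
After iteration 1: step = 1, acc = 1, y = 1
After iteration 2: step = 2, acc = 3, y = 2
After iteration 3: step = 3, acc = 6, y = 6
After iteration 4: step = 4, acc = 10, y = 24
After iteration 5: step = 5, acc = 15, y = 120
After iteration 6: step = 6, acc = 21, y = 720
After iteration 7: step = 7, acc = 28, y = 5040
Loop ends.

Final answer: 28, 5040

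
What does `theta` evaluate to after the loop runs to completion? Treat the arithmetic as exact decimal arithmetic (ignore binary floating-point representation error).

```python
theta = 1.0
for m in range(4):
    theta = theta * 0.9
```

Let's trace through this code step by step.

Initialize: theta = 1.0
Entering loop: for m in range(4):
After iteration 1: m = 0, theta = 0.9
After iteration 2: m = 1, theta = 0.81
After iteration 3: m = 2, theta = 0.729
After iteration 4: m = 3, theta = 0.6561
Loop ends.

Final answer: 0.6561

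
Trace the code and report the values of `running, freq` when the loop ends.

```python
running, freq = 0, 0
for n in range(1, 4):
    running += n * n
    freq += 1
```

Let's trace through this code step by step.

Initialize: running = 0
Initialize: freq = 0
Entering loop: for n in range(1, 4):
After iteration 1: n = 1, running = 1, freq = 1
After iteration 2: n = 2, running = 5, freq = 2
After iteration 3: n = 3, running = 14, freq = 3
Loop ends.

Final answer: 14, 3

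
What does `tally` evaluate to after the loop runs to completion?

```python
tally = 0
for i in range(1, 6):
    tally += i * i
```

Let's trace through this code step by step.

Initialize: tally = 0
Entering loop: for i in range(1, 6):
After iteration 1: i = 1, tally = 1
After iteration 2: i = 2, tally = 5
After iteration 3: i = 3, tally = 14
After iteration 4: i = 4, tally = 30
After iteration 5: i = 5, tally = 55
Loop ends.

Final answer: 55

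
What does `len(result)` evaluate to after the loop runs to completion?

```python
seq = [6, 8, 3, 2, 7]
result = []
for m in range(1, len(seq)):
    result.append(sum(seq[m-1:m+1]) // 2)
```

Let's trace through this code step by step.

Initialize: seq = [6, 8, 3, 2, 7]
Initialize: result = []
Entering loop: for m in range(1, len(seq)):
After iteration 1: m = 1, result = [7]
After iteration 2: m = 2, result = [7, 5]
After iteration 3: m = 3, result = [7, 5, 2]
After iteration 4: m = 4, result = [7, 5, 2, 4]
Loop ends.
len(result) = 4

Final answer: 4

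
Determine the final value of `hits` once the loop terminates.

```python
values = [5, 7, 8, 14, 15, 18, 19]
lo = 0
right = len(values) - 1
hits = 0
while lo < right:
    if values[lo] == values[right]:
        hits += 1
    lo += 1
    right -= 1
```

Let's trace through this code step by step.

Initialize: values = [5, 7, 8, 14, 15, 18, 19]
Initialize: lo = 0
Initialize: right = 6
Initialize: hits = 0
Entering loop: while lo < right:
After iteration 1: lo = 1, right = 5, hits = 0
After iteration 2: lo = 2, right = 4, hits = 0
After iteration 3: lo = 3, right = 3, hits = 0
Loop ends.

Final answer: 0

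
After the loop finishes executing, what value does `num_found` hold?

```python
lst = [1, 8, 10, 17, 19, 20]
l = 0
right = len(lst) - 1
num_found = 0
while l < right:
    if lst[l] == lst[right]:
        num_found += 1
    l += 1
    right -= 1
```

Let's trace through this code step by step.

Initialize: lst = [1, 8, 10, 17, 19, 20]
Initialize: l = 0
Initialize: right = 5
Initialize: num_found = 0
Entering loop: while l < right:
After iteration 1: l = 1, right = 4, num_found = 0
After iteration 2: l = 2, right = 3, num_found = 0
After iteration 3: l = 3, right = 2, num_found = 0
Loop ends.

Final answer: 0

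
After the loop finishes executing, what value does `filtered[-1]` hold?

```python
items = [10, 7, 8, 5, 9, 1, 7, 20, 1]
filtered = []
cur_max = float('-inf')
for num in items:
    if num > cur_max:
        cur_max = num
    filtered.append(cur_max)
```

Let's trace through this code step by step.

Initialize: items = [10, 7, 8, 5, 9, 1, 7, 20, 1]
Initialize: filtered = []
Initialize: cur_max = -inf
Entering loop: for num in items:
After iteration 1: num = 10, filtered = [10], cur_max = 10
After iteration 2: num = 7, filtered = [10, 10], cur_max = 10
After iteration 3: num = 8, filtered = [10, 10, 10], cur_max = 10
After iteration 4: num = 5, filtered = [10, 10, 10, 10], cur_max = 10
After iteration 5: num = 9, filtered = [10, 10, 10, 10, 10], cur_max = 10
After iteration 6: num = 1, filtered = [10, 10, 10, 10, 10, 10], cur_max = 10
After iteration 7: num = 7, filtered = [10, 10, 10, 10, 10, 10, 10], cur_max = 10
After iteration 8: num = 20, filtered = [10, 10, 10, 10, 10, 10, 10, 20], cur_max = 20
After iteration 9: num = 1, filtered = [10, 10, 10, 10, 10, 10, 10, 20, 20], cur_max = 20
Loop ends.
filtered[-1] = 20

Final answer: 20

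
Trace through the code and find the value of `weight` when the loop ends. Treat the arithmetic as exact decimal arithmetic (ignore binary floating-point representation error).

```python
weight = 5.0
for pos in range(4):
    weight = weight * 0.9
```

Let's trace through this code step by step.

Initialize: weight = 5.0
Entering loop: for pos in range(4):
After iteration 1: pos = 0, weight = 4.5
After iteration 2: pos = 1, weight = 4.05
After iteration 3: pos = 2, weight = 3.645
After iteration 4: pos = 3, weight = 3.2805
Loop ends.

Final answer: 3.2805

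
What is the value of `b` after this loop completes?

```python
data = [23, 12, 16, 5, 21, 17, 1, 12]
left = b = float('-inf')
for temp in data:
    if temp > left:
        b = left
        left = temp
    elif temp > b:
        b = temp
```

Let's trace through this code step by step.

Initialize: data = [23, 12, 16, 5, 21, 17, 1, 12]
Initialize: left = -inf
Initialize: b = -inf
Entering loop: for temp in data:
After iteration 1: temp = 23, left = 23, b = -inf
After iteration 2: temp = 12, left = 23, b = 12
After iteration 3: temp = 16, left = 23, b = 16
After iteration 4: temp = 5, left = 23, b = 16
After iteration 5: temp = 21, left = 23, b = 21
After iteration 6: temp = 17, left = 23, b = 21
After iteration 7: temp = 1, left = 23, b = 21
After iteration 8: temp = 12, left = 23, b = 21
Loop ends.

Final answer: 21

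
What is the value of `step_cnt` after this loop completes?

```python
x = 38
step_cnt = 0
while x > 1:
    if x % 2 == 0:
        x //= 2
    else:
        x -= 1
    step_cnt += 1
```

Let's trace through this code step by step.

Initialize: x = 38
Initialize: step_cnt = 0
Entering loop: while x > 1:
After iteration 1: x = 19, step_cnt = 1
After iteration 2: x = 18, step_cnt = 2
After iteration 3: x = 9, step_cnt = 3
After iteration 4: x = 8, step_cnt = 4
After iteration 5: x = 4, step_cnt = 5
After iteration 6: x = 2, step_cnt = 6
After iteration 7: x = 1, step_cnt = 7
Loop ends.

Final answer: 7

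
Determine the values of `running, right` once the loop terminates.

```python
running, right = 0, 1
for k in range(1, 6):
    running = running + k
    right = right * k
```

Let's trace through this code step by step.

Initialize: running = 0
Initialize: right = 1
Entering loop: for k in range(1, 6):
After iteration 1: k = 1, running = 1, right = 1
After iteration 2: k = 2, running = 3, right = 2
After iteration 3: k = 3, running = 6, right = 6
After iteration 4: k = 4, running = 10, right = 24
After iteration 5: k = 5, running = 15, right = 120
Loop ends.

Final answer: 15, 120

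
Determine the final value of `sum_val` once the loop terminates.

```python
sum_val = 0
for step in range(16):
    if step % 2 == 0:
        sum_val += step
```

Let's trace through this code step by step.

Initialize: sum_val = 0
Entering loop: for step in range(16):
After iteration 1: step = 0, sum_val = 0
After iteration 2: step = 1, sum_val = 0
After iteration 3: step = 2, sum_val = 2
After iteration 4: step = 3, sum_val = 2
After iteration 5: step = 4, sum_val = 6
After iteration 6: step = 5, sum_val = 6
After iteration 7: step = 6, sum_val = 12
After iteration 8: step = 7, sum_val = 12
After iteration 9: step = 8, sum_val = 20
After iteration 10: step = 9, sum_val = 20
After iteration 11: step = 10, sum_val = 30
After iteration 12: step = 11, sum_val = 30
After iteration 13: step = 12, sum_val = 42
After iteration 14: step = 13, sum_val = 42
After iteration 15: step = 14, sum_val = 56
After iteration 16: step = 15, sum_val = 56
Loop ends.

Final answer: 56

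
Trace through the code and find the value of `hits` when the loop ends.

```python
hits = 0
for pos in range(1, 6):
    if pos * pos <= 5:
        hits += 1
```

Let's trace through this code step by step.

Initialize: hits = 0
Entering loop: for pos in range(1, 6):
After iteration 1: pos = 1, hits = 1
After iteration 2: pos = 2, hits = 2
After iteration 3: pos = 3, hits = 2
After iteration 4: pos = 4, hits = 2
After iteration 5: pos = 5, hits = 2
Loop ends.

Final answer: 2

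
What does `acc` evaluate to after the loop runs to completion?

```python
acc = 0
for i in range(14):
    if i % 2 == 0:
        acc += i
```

Let's trace through this code step by step.

Initialize: acc = 0
Entering loop: for i in range(14):
After iteration 1: i = 0, acc = 0
After iteration 2: i = 1, acc = 0
After iteration 3: i = 2, acc = 2
After iteration 4: i = 3, acc = 2
After iteration 5: i = 4, acc = 6
After iteration 6: i = 5, acc = 6
After iteration 7: i = 6, acc = 12
After iteration 8: i = 7, acc = 12
After iteration 9: i = 8, acc = 20
After iteration 10: i = 9, acc = 20
After iteration 11: i = 10, acc = 30
After iteration 12: i = 11, acc = 30
After iteration 13: i = 12, acc = 42
After iteration 14: i = 13, acc = 42
Loop ends.

Final answer: 42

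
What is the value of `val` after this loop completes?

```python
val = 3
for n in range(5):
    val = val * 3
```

Let's trace through this code step by step.

Initialize: val = 3
Entering loop: for n in range(5):
After iteration 1: n = 0, val = 9
After iteration 2: n = 1, val = 27
After iteration 3: n = 2, val = 81
After iteration 4: n = 3, val = 243
After iteration 5: n = 4, val = 729
Loop ends.

Final answer: 729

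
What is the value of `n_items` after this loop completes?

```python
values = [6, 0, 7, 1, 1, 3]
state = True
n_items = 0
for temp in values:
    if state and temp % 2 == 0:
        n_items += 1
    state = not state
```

Let's trace through this code step by step.

Initialize: values = [6, 0, 7, 1, 1, 3]
Initialize: state = True
Initialize: n_items = 0
Entering loop: for temp in values:
After iteration 1: temp = 6, state = False, n_items = 1
After iteration 2: temp = 0, state = True, n_items = 1
After iteration 3: temp = 7, state = False, n_items = 1
After iteration 4: temp = 1, state = True, n_items = 1
After iteration 5: temp = 1, state = False, n_items = 1
After iteration 6: temp = 3, state = True, n_items = 1
Loop ends.

Final answer: 1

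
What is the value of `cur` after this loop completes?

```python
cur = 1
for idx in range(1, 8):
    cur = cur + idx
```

Let's trace through this code step by step.

Initialize: cur = 1
Entering loop: for idx in range(1, 8):
After iteration 1: idx = 1, cur = 2
After iteration 2: idx = 2, cur = 4
After iteration 3: idx = 3, cur = 7
After iteration 4: idx = 4, cur = 11
After iteration 5: idx = 5, cur = 16
After iteration 6: idx = 6, cur = 22
After iteration 7: idx = 7, cur = 29
Loop ends.

Final answer: 29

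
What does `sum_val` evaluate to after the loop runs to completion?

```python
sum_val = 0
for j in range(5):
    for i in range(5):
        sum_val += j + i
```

Let's trace through this code step by step.

Initialize: sum_val = 0
Entering loop: for j in range(5):
After iteration 1: j = 0, sum_val = 10
After iteration 2: j = 1, sum_val = 25
After iteration 3: j = 2, sum_val = 45
After iteration 4: j = 3, sum_val = 70
After iteration 5: j = 4, sum_val = 100
Loop ends.

Final answer: 100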